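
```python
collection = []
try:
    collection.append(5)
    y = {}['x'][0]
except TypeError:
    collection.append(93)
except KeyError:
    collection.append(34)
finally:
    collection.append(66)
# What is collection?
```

Step-by-step execution trace:
1. try: `collection.append(5)` → collection = [5].
2. `y = {}['x'][0]` raises KeyError.
3. `except TypeError` does not match KeyError; skipped.
4. `except KeyError` matches → `collection.append(34)` → collection = [5, 34].
5. finally always runs: `collection.append(66)` → collection = [5, 34, 66].
Result: [5, 34, 66]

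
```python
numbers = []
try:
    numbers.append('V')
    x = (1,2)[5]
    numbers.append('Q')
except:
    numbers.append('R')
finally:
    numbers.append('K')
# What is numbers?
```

Step-by-step execution trace:
1. try: `numbers.append('V')` → numbers = ['V'].
2. `x = (1,2)[5]` raises IndexError; `numbers.append('Q')` is not reached.
3. bare `except` matches → `numbers.append('R')` → numbers = ['V', 'R'].
4. finally always runs: `numbers.append('K')` → numbers = ['V', 'R', 'K'].
Result: ['V', 'R', 'K']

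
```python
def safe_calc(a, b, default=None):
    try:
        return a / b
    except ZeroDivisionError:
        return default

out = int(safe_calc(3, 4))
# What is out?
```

Step-by-step execution trace:
1. `safe_calc(3, 4)` enters try: `return 3 / 4` → returns 0.75. No exception raised.
2. `except ZeroDivisionError` is skipped.
3. `int(0.75)` → 0 → out = 0.
Result: 0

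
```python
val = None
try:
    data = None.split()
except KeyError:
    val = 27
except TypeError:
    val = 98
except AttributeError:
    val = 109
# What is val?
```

Step-by-step execution trace:
1. `data = None.split()` raises AttributeError.
2. `except KeyError` does not match AttributeError; skipped.
3. `except TypeError` does not match AttributeError; skipped.
4. `except AttributeError` matches → val = 109.
Result: 109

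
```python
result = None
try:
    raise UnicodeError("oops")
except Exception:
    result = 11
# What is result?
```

Step-by-step execution trace:
1. `raise UnicodeError(...)` raises UnicodeError.
2. `except Exception` matches (UnicodeError is a subclass of Exception) → result = 11.
Result: 11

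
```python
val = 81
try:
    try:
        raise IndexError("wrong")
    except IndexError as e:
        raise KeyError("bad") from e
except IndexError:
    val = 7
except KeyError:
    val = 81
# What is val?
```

Step-by-step execution trace:
1. Inner try raises IndexError; inner `except IndexError as e` catches it.
2. `raise KeyError(...) from e` raises KeyError (IndexError is attached as __cause__, but only KeyError is active).
3. Outer `except IndexError` does not match KeyError; skipped.
4. Outer `except KeyError` matches → val = 81.
Result: 81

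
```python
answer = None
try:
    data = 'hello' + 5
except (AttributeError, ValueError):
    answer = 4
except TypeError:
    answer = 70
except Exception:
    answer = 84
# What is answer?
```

Step-by-step execution trace:
1. `data = 'hello' + 5` raises TypeError.
2. `except (AttributeError, ValueError)` does not match TypeError; skipped.
3. `except TypeError` matches (exact type match) → answer = 70.
4. `except Exception` is not reached.
Result: 70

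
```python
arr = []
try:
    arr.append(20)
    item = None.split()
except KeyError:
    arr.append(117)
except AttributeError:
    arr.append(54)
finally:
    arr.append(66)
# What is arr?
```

Step-by-step execution trace:
1. try: `arr.append(20)` → arr = [20].
2. `item = None.split()` raises AttributeError.
3. `except KeyError` does not match AttributeError; skipped.
4. `except AttributeError` matches → `arr.append(54)` → arr = [20, 54].
5. finally always runs: `arr.append(66)` → arr = [20, 54, 66].
Result: [20, 54, 66]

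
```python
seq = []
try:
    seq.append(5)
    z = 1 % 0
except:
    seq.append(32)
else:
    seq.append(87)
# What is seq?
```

Step-by-step execution trace:
1. try: `seq.append(5)` → seq = [5].
2. `z = 1 % 0` raises ZeroDivisionError.
3. bare `except` matches → `seq.append(32)` → seq = [5, 32].
4. `else` is skipped (an exception was raised).
Result: [5, 32]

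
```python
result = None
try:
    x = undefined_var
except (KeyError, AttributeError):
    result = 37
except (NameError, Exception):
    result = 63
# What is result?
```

Step-by-step execution trace:
1. `x = undefined_var` raises NameError.
2. `except (KeyError, AttributeError)` does not match NameError; skipped.
3. `except (NameError, Exception)` matches (NameError is in the tuple) → result = 63.
Result: 63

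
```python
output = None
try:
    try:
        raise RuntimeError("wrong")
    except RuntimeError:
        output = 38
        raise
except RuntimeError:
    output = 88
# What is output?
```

Step-by-step execution trace:
1. Inner try: `raise RuntimeError("wrong")` raises RuntimeError.
2. Inner `except RuntimeError` matches → output = 38.
3. bare `raise` re-raises the same RuntimeError.
4. Outer `except RuntimeError` matches → output = 88.
Result: 88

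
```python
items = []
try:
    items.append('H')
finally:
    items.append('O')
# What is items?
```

Step-by-step execution trace:
1. try: `items.append('H')` → items = ['H'].
2. The try body completes without raising.
3. finally always runs: `items.append('O')` → items = ['H', 'O'].
Result: ['H', 'O']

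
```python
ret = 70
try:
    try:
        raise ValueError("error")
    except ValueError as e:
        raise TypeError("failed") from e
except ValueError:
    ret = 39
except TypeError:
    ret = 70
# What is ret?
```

Step-by-step execution trace:
1. Inner try raises ValueError; inner `except ValueError as e` catches it.
2. `raise TypeError(...) from e` raises TypeError (ValueError is attached as __cause__, but only TypeError is active).
3. Outer `except ValueError` does not match TypeError; skipped.
4. Outer `except TypeError` matches → ret = 70.
Result: 70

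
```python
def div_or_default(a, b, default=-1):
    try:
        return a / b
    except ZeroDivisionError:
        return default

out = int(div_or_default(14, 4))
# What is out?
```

Step-by-step execution trace:
1. `div_or_default(14, 4)` enters try: `return 14 / 4` → returns 3.5. No exception raised.
2. `except ZeroDivisionError` is skipped.
3. `int(3.5)` → 3 → out = 3.
Result: 3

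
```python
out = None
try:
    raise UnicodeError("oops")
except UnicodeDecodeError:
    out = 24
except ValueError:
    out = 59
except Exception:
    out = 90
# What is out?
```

Step-by-step execution trace:
1. `raise UnicodeError(...)` raises UnicodeError.
2. `except UnicodeDecodeError` does not match (UnicodeError is not a subclass of UnicodeDecodeError); skipped.
3. `except ValueError` matches (UnicodeError is a subclass of ValueError) → out = 59.
4. `except Exception` is not reached.
Result: 59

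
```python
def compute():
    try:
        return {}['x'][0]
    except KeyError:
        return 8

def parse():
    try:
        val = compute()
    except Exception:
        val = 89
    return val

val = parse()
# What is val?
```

Step-by-step execution trace:
1. `parse()` calls `compute()`.
2. In compute: `{}['x'][0]` raises KeyError; `except KeyError` catches it → returns 8.
3. In parse: `val = compute()` → val = 8. No exception reaches parse.
4. `except Exception` is skipped; parse returns 8.
5. val = 8.
Result: 8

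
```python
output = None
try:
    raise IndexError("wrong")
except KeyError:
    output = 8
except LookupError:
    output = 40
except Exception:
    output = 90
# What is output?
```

Step-by-step execution trace:
1. `raise IndexError(...)` raises IndexError.
2. `except KeyError` does not match (IndexError is not a subclass of KeyError); skipped.
3. `except LookupError` matches (IndexError is a subclass of LookupError) → output = 40.
4. `except Exception` is not reached.
Result: 40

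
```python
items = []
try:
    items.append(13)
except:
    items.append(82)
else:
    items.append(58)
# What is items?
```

Step-by-step execution trace:
1. try: `items.append(13)` → items = [13]. No exception raised.
2. `except` is skipped.
3. `else` runs (try completed without exception): `items.append(58)` → items = [13, 58].
Result: [13, 58]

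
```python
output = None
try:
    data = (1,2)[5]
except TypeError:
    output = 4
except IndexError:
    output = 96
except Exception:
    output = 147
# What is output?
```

Step-by-step execution trace:
1. `data = (1,2)[5]` raises IndexError.
2. `except TypeError` does not match IndexError; skipped.
3. `except IndexError` matches → output = 96.
4. Remaining except clauses are skipped.
Result: 96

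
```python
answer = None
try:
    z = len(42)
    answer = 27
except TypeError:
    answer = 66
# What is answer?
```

Step-by-step execution trace:
1. `z = len(42)` raises TypeError.
2. `answer = 27` is not reached.
3. `except TypeError` matches → answer = 66.
Result: 66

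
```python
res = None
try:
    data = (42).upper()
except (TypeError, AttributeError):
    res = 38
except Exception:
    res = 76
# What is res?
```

Step-by-step execution trace:
1. `data = (42).upper()` raises AttributeError.
2. `except (TypeError, AttributeError)` matches (AttributeError is in the tuple) → res = 38.
3. `except Exception` is not reached.
Result: 38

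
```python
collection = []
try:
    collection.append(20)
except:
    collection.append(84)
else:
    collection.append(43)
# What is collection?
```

Step-by-step execution trace:
1. try: `collection.append(20)` → collection = [20]. No exception raised.
2. `except` is skipped.
3. `else` runs (try completed without exception): `collection.append(43)` → collection = [20, 43].
Result: [20, 43]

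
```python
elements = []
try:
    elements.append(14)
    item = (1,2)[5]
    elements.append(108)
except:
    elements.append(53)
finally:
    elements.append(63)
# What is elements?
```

Step-by-step execution trace:
1. try: `elements.append(14)` → elements = [14].
2. `item = (1,2)[5]` raises IndexError; `elements.append(108)` is not reached.
3. bare `except` matches → `elements.append(53)` → elements = [14, 53].
4. finally always runs: `elements.append(63)` → elements = [14, 53, 63].
Result: [14, 53, 63]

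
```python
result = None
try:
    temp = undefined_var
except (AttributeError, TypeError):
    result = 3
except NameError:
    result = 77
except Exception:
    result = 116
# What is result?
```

Step-by-step execution trace:
1. `temp = undefined_var` raises NameError.
2. `except (AttributeError, TypeError)` does not match NameError; skipped.
3. `except NameError` matches (exact type match) → result = 77.
4. `except Exception` is not reached.
Result: 77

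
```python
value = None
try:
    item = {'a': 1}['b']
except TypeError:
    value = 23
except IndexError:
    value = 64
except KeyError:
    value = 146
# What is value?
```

Step-by-step execution trace:
1. `item = {'a': 1}['b']` raises KeyError.
2. `except TypeError` does not match KeyError; skipped.
3. `except IndexError` does not match KeyError; skipped.
4. `except KeyError` matches → value = 146.
Result: 146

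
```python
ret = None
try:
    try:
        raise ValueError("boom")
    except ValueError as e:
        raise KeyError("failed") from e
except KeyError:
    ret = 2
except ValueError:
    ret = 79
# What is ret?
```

Step-by-step execution trace:
1. Inner try raises ValueError; inner `except ValueError as e` catches it.
2. `raise KeyError(...) from e` raises KeyError (ValueError is attached as __cause__, but only KeyError is active).
3. Outer `except KeyError` matches → ret = 2.
4. `except ValueError` is not reached.
Result: 2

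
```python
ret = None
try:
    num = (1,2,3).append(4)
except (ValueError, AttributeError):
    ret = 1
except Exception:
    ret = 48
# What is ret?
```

Step-by-step execution trace:
1. `num = (1,2,3).append(4)` raises AttributeError.
2. `except (ValueError, AttributeError)` matches (AttributeError is in the tuple) → ret = 1.
3. `except Exception` is not reached.
Result: 1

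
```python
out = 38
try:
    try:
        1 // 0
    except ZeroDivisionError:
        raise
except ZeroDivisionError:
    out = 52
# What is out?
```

Step-by-step execution trace:
1. Inner try: `1 // 0` raises ZeroDivisionError.
2. Inner `except ZeroDivisionError` matches; bare `raise` re-raises the same ZeroDivisionError.
3. Outer `except ZeroDivisionError` matches → out = 52.
Result: 52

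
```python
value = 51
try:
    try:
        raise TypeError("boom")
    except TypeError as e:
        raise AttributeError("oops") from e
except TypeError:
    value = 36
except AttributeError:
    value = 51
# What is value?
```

Step-by-step execution trace:
1. Inner try raises TypeError; inner `except TypeError as e` catches it.
2. `raise AttributeError(...) from e` raises AttributeError (TypeError is attached as __cause__, but only AttributeError is active).
3. Outer `except TypeError` does not match AttributeError; skipped.
4. Outer `except AttributeError` matches → value = 51.
Result: 51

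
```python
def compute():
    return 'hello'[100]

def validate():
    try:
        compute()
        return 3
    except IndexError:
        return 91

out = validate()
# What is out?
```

Step-by-step execution trace:
1. `validate()` calls `compute()`.
2. `compute()` evaluates `'hello'[100]`, which raises IndexError; it propagates to the caller.
3. `return 3` is not reached.
4. `except IndexError` in validate matches → returns 91.
5. out = 91.
Result: 91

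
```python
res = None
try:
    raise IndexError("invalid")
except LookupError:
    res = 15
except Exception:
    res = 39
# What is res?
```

Step-by-step execution trace:
1. `raise IndexError(...)` raises IndexError.
2. `except LookupError` matches (IndexError is a subclass of LookupError) → res = 15.
3. `except Exception` is not reached.
Result: 15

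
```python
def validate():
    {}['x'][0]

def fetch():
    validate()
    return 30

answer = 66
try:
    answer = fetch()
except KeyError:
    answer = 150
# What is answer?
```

Step-by-step execution trace:
1. answer starts at 66.
2. try: `fetch()` calls `validate()`.
3. `validate()` evaluates `{}['x'][0]`, which raises KeyError; it propagates through fetch (uncaught).
4. `return 30` in fetch is not reached; the assignment to answer does not complete.
5. `except KeyError` matches → answer = 150.
Result: 150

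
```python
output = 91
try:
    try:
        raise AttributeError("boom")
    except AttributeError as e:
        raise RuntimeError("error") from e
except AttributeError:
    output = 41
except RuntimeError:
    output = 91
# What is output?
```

Step-by-step execution trace:
1. Inner try raises AttributeError; inner `except AttributeError as e` catches it.
2. `raise RuntimeError(...) from e` raises RuntimeError (AttributeError is attached as __cause__, but only RuntimeError is active).
3. Outer `except AttributeError` does not match RuntimeError; skipped.
4. Outer `except RuntimeError` matches → output = 91.
Result: 91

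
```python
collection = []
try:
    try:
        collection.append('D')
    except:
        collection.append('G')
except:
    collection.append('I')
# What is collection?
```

Step-by-step execution trace:
1. Inner try: `collection.append('D')` → collection = ['D']. No exception raised.
2. Inner `except` is skipped.
3. Inner try completes normally; outer `except` is skipped.
Result: ['D']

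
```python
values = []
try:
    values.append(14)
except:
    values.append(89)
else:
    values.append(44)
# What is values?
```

Step-by-step execution trace:
1. try: `values.append(14)` → values = [14]. No exception raised.
2. `except` is skipped.
3. `else` runs (try completed without exception): `values.append(44)` → values = [14, 44].
Result: [14, 44]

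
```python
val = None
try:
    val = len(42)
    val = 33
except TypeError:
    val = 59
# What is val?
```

Step-by-step execution trace:
1. `val = len(42)` raises TypeError.
2. `val = 33` is not reached.
3. `except TypeError` matches → val = 59.
Result: 59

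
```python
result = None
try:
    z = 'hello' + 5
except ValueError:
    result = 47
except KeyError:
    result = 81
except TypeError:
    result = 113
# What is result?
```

Step-by-step execution trace:
1. `z = 'hello' + 5` raises TypeError.
2. `except ValueError` does not match TypeError; skipped.
3. `except KeyError` does not match TypeError; skipped.
4. `except TypeError` matches → result = 113.
Result: 113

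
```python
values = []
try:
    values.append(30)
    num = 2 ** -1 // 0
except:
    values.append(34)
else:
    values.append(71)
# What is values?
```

Step-by-step execution trace:
1. try: `values.append(30)` → values = [30].
2. `num = 2 ** -1 // 0` raises ZeroDivisionError.
3. bare `except` matches → `values.append(34)` → values = [30, 34].
4. `else` is skipped (an exception was raised).
Result: [30, 34]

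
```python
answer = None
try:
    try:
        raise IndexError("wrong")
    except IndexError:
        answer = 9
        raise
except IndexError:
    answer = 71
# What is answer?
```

Step-by-step execution trace:
1. Inner try: `raise IndexError("wrong")` raises IndexError.
2. Inner `except IndexError` matches → answer = 9.
3. bare `raise` re-raises the same IndexError.
4. Outer `except IndexError` matches → answer = 71.
Result: 71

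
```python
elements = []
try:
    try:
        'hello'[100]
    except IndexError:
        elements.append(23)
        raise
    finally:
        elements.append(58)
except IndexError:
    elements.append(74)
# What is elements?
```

Step-by-step execution trace:
1. Inner try: `'hello'[100]` raises IndexError.
2. Inner `except IndexError` matches → `elements.append(23)` → elements = [23].
3. bare `raise` re-raises IndexError.
4. Inner `finally` runs during unwinding: `elements.append(58)` → elements = [23, 58].
5. Outer `except IndexError` matches → `elements.append(74)` → elements = [23, 58, 74].
Result: [23, 58, 74]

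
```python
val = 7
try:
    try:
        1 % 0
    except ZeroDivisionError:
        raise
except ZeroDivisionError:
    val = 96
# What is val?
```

Step-by-step execution trace:
1. Inner try: `1 % 0` raises ZeroDivisionError.
2. Inner `except ZeroDivisionError` matches; bare `raise` re-raises the same ZeroDivisionError.
3. Outer `except ZeroDivisionError` matches → val = 96.
Result: 96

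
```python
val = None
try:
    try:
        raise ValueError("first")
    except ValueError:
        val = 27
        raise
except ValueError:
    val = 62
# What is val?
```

Step-by-step execution trace:
1. Inner try: `raise ValueError("first")` raises ValueError.
2. Inner `except ValueError` matches → val = 27.
3. bare `raise` re-raises the same ValueError.
4. Outer `except ValueError` matches → val = 62.
Result: 62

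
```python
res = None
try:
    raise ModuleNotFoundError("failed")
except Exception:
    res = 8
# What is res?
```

Step-by-step execution trace:
1. `raise ModuleNotFoundError(...)` raises ModuleNotFoundError.
2. `except Exception` matches (ModuleNotFoundError is a subclass of Exception) → res = 8.
Result: 8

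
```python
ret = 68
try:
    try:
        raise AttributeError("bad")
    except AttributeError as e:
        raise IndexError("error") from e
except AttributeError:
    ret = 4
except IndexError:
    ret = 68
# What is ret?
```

Step-by-step execution trace:
1. Inner try raises AttributeError; inner `except AttributeError as e` catches it.
2. `raise IndexError(...) from e` raises IndexError (AttributeError is attached as __cause__, but only IndexError is active).
3. Outer `except AttributeError` does not match IndexError; skipped.
4. Outer `except IndexError` matches → ret = 68.
Result: 68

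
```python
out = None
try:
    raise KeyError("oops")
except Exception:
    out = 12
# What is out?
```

Step-by-step execution trace:
1. `raise KeyError(...)` raises KeyError.
2. `except Exception` matches (KeyError is a subclass of Exception) → out = 12.
Result: 12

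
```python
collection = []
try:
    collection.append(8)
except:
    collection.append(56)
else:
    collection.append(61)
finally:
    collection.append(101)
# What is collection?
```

Step-by-step execution trace:
1. try: `collection.append(8)` → collection = [8]. No exception raised.
2. `except` is skipped.
3. `else` runs: `collection.append(61)` → collection = [8, 61].
4. `finally` always runs: `collection.append(101)` → collection = [8, 61, 101].
Result: [8, 61, 101]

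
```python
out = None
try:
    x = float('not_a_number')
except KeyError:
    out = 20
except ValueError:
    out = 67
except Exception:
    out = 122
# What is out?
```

Step-by-step execution trace:
1. `x = float('not_a_number')` raises ValueError.
2. `except KeyError` does not match ValueError; skipped.
3. `except ValueError` matches → out = 67.
4. Remaining except clauses are skipped.
Result: 67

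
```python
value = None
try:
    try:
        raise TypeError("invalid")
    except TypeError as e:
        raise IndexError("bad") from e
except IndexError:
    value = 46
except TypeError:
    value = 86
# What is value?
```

Step-by-step execution trace:
1. Inner try raises TypeError; inner `except TypeError as e` catches it.
2. `raise IndexError(...) from e` raises IndexError (TypeError is attached as __cause__, but only IndexError is active).
3. Outer `except IndexError` matches → value = 46.
4. `except TypeError` is not reached.
Result: 46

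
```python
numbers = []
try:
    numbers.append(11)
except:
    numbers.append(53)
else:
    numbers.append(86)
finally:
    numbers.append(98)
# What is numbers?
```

Step-by-step execution trace:
1. try: `numbers.append(11)` → numbers = [11]. No exception raised.
2. `except` is skipped.
3. `else` runs: `numbers.append(86)` → numbers = [11, 86].
4. `finally` always runs: `numbers.append(98)` → numbers = [11, 86, 98].
Result: [11, 86, 98]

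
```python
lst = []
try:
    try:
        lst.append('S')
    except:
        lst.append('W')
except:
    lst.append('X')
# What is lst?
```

Step-by-step execution trace:
1. Inner try: `lst.append('S')` → lst = ['S']. No exception raised.
2. Inner `except` is skipped.
3. Inner try completes normally; outer `except` is skipped.
Result: ['S']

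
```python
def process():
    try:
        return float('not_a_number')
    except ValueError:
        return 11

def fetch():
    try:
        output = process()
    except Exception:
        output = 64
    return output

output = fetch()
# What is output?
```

Step-by-step execution trace:
1. `fetch()` calls `process()`.
2. In process: `float('not_a_number')` raises ValueError; `except ValueError` catches it → returns 11.
3. In fetch: `output = process()` → output = 11. No exception reaches fetch.
4. `except Exception` is skipped; fetch returns 11.
5. output = 11.
Result: 11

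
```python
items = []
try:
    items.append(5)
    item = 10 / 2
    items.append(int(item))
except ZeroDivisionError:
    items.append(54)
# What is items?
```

Step-by-step execution trace:
1. try: `items.append(5)` → items = [5].
2. `item = 10 / 2` → item = 5.0. No exception raised.
3. `items.append(int(item))` → items = [5, 5].
4. `except ZeroDivisionError` is skipped (no exception was raised).
Result: [5, 5]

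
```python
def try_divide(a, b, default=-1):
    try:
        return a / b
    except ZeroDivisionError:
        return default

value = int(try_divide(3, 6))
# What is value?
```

Step-by-step execution trace:
1. `try_divide(3, 6)` enters try: `return 3 / 6` → returns 0.5. No exception raised.
2. `except ZeroDivisionError` is skipped.
3. `int(0.5)` → 0 → value = 0.
Result: 0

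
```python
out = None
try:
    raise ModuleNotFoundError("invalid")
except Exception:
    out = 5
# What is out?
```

Step-by-step execution trace:
1. `raise ModuleNotFoundError(...)` raises ModuleNotFoundError.
2. `except Exception` matches (ModuleNotFoundError is a subclass of Exception) → out = 5.
Result: 5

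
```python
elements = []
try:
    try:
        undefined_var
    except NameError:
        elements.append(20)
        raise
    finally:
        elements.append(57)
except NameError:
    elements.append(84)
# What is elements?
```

Step-by-step execution trace:
1. Inner try: `undefined_var` raises NameError.
2. Inner `except NameError` matches → `elements.append(20)` → elements = [20].
3. bare `raise` re-raises NameError.
4. Inner `finally` runs during unwinding: `elements.append(57)` → elements = [20, 57].
5. Outer `except NameError` matches → `elements.append(84)` → elements = [20, 57, 84].
Result: [20, 57, 84]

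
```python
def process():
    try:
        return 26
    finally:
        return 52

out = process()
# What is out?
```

Step-by-step execution trace:
1. `process()` enters try: `return 26` sets pending return value 26.
2. Before returning, `finally: return 52` runs and overrides the pending return.
3. process() returns 52 → out = 52.
Result: 52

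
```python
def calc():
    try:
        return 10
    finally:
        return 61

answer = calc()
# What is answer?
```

Step-by-step execution trace:
1. `calc()` enters try: `return 10` sets pending return value 10.
2. Before returning, `finally: return 61` runs and overrides the pending return.
3. calc() returns 61 → answer = 61.
Result: 61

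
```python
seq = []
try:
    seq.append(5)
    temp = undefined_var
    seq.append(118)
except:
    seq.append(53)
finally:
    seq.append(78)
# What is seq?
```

Step-by-step execution trace:
1. try: `seq.append(5)` → seq = [5].
2. `temp = undefined_var` raises NameError; `seq.append(118)` is not reached.
3. bare `except` matches → `seq.append(53)` → seq = [5, 53].
4. finally always runs: `seq.append(78)` → seq = [5, 53, 78].
Result: [5, 53, 78]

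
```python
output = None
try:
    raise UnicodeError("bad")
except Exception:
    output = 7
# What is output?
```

Step-by-step execution trace:
1. `raise UnicodeError(...)` raises UnicodeError.
2. `except Exception` matches (UnicodeError is a subclass of Exception) → output = 7.
Result: 7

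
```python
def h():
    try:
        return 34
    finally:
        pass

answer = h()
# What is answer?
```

Step-by-step execution trace:
1. `h()` enters try: `return 34` sets pending return value 34.
2. Before returning, `finally: pass` runs (no effect).
3. h() returns 34 → answer = 34.
Result: 34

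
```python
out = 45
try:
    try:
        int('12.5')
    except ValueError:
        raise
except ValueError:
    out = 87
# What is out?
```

Step-by-step execution trace:
1. Inner try: `int('12.5')` raises ValueError.
2. Inner `except ValueError` matches; bare `raise` re-raises the same ValueError.
3. Outer `except ValueError` matches → out = 87.
Result: 87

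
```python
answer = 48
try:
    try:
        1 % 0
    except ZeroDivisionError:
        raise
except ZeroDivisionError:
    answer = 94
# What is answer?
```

Step-by-step execution trace:
1. Inner try: `1 % 0` raises ZeroDivisionError.
2. Inner `except ZeroDivisionError` matches; bare `raise` re-raises the same ZeroDivisionError.
3. Outer `except ZeroDivisionError` matches → answer = 94.
Result: 94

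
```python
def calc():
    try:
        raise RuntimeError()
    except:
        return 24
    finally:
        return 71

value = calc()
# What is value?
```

Step-by-step execution trace:
1. `calc()` enters try: `raise RuntimeError()` raises RuntimeError.
2. bare `except` matches → `return 24` sets pending return value 24.
3. Before returning, `finally: return 71` runs and overrides the pending return.
4. calc() returns 71 → value = 71.
Result: 71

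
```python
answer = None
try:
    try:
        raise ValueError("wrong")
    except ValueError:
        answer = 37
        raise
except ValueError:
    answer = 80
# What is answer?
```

Step-by-step execution trace:
1. Inner try: `raise ValueError("wrong")` raises ValueError.
2. Inner `except ValueError` matches → answer = 37.
3. bare `raise` re-raises the same ValueError.
4. Outer `except ValueError` matches → answer = 80.
Result: 80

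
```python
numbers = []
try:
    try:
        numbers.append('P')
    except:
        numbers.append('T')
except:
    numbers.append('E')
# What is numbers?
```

Step-by-step execution trace:
1. Inner try: `numbers.append('P')` → numbers = ['P']. No exception raised.
2. Inner `except` is skipped.
3. Inner try completes normally; outer `except` is skipped.
Result: ['P']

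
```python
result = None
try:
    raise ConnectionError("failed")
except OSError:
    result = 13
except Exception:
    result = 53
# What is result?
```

Step-by-step execution trace:
1. `raise ConnectionError(...)` raises ConnectionError.
2. `except OSError` matches (ConnectionError is a subclass of OSError) → result = 13.
3. `except Exception` is not reached.
Result: 13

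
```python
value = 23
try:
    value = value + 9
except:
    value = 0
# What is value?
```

Step-by-step execution trace:
1. value starts at 23.
2. try: `value = value + 9` → value = 32. No exception raised.
3. `except` is skipped.
Result: 32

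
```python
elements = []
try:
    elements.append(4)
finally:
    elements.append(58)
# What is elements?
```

Step-by-step execution trace:
1. try: `elements.append(4)` → elements = [4].
2. The try body completes without raising.
3. finally always runs: `elements.append(58)` → elements = [4, 58].
Result: [4, 58]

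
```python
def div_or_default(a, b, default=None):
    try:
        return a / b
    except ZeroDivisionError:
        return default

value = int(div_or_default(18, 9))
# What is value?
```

Step-by-step execution trace:
1. `div_or_default(18, 9)` enters try: `return 18 / 9` → returns 2.0. No exception raised.
2. `except ZeroDivisionError` is skipped.
3. `int(2.0)` → 2 → value = 2.
Result: 2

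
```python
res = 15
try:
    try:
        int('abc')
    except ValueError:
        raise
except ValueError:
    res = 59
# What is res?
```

Step-by-step execution trace:
1. Inner try: `int('abc')` raises ValueError.
2. Inner `except ValueError` matches; bare `raise` re-raises the same ValueError.
3. Outer `except ValueError` matches → res = 59.
Result: 59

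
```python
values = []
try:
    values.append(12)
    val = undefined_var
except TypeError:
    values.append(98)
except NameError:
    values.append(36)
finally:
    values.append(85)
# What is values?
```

Step-by-step execution trace:
1. try: `values.append(12)` → values = [12].
2. `val = undefined_var` raises NameError.
3. `except TypeError` does not match NameError; skipped.
4. `except NameError` matches → `values.append(36)` → values = [12, 36].
5. finally always runs: `values.append(85)` → values = [12, 36, 85].
Result: [12, 36, 85]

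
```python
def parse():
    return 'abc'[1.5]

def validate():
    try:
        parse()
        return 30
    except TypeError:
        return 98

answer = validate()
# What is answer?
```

Step-by-step execution trace:
1. `validate()` calls `parse()`.
2. `parse()` evaluates `'abc'[1.5]`, which raises TypeError; it propagates to the caller.
3. `return 30` is not reached.
4. `except TypeError` in validate matches → returns 98.
5. answer = 98.
Result: 98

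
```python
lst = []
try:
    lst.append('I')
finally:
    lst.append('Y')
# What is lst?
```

Step-by-step execution trace:
1. try: `lst.append('I')` → lst = ['I'].
2. The try body completes without raising.
3. finally always runs: `lst.append('Y')` → lst = ['I', 'Y'].
Result: ['I', 'Y']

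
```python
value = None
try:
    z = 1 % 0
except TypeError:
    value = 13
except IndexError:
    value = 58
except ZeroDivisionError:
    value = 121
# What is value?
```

Step-by-step execution trace:
1. `z = 1 % 0` raises ZeroDivisionError.
2. `except TypeError` does not match ZeroDivisionError; skipped.
3. `except IndexError` does not match ZeroDivisionError; skipped.
4. `except ZeroDivisionError` matches → value = 121.
Result: 121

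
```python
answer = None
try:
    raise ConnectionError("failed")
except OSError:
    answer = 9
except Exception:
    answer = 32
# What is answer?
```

Step-by-step execution trace:
1. `raise ConnectionError(...)` raises ConnectionError.
2. `except OSError` matches (ConnectionError is a subclass of OSError) → answer = 9.
3. `except Exception` is not reached.
Result: 9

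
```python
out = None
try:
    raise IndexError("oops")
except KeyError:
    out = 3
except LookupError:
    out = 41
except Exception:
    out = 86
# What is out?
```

Step-by-step execution trace:
1. `raise IndexError(...)` raises IndexError.
2. `except KeyError` does not match (IndexError is not a subclass of KeyError); skipped.
3. `except LookupError` matches (IndexError is a subclass of LookupError) → out = 41.
4. `except Exception` is not reached.
Result: 41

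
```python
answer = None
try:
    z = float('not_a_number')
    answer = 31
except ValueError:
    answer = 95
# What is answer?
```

Step-by-step execution trace:
1. `z = float('not_a_number')` raises ValueError.
2. `answer = 31` is not reached.
3. `except ValueError` matches → answer = 95.
Result: 95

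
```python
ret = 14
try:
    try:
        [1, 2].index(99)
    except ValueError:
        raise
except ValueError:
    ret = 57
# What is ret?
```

Step-by-step execution trace:
1. Inner try: `[1, 2].index(99)` raises ValueError.
2. Inner `except ValueError` matches; bare `raise` re-raises the same ValueError.
3. Outer `except ValueError` matches → ret = 57.
Result: 57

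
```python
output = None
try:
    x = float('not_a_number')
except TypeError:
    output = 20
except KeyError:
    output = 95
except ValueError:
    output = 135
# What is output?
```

Step-by-step execution trace:
1. `x = float('not_a_number')` raises ValueError.
2. `except TypeError` does not match ValueError; skipped.
3. `except KeyError` does not match ValueError; skipped.
4. `except ValueError` matches → output = 135.
Result: 135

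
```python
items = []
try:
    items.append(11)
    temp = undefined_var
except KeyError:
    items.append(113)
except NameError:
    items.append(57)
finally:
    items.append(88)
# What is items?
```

Step-by-step execution trace:
1. try: `items.append(11)` → items = [11].
2. `temp = undefined_var` raises NameError.
3. `except KeyError` does not match NameError; skipped.
4. `except NameError` matches → `items.append(57)` → items = [11, 57].
5. finally always runs: `items.append(88)` → items = [11, 57, 88].
Result: [11, 57, 88]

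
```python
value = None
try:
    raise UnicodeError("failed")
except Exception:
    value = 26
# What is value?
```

Step-by-step execution trace:
1. `raise UnicodeError(...)` raises UnicodeError.
2. `except Exception` matches (UnicodeError is a subclass of Exception) → value = 26.
Result: 26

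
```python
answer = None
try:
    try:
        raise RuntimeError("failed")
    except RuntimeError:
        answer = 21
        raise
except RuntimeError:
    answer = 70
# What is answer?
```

Step-by-step execution trace:
1. Inner try: `raise RuntimeError("failed")` raises RuntimeError.
2. Inner `except RuntimeError` matches → answer = 21.
3. bare `raise` re-raises the same RuntimeError.
4. Outer `except RuntimeError` matches → answer = 70.
Result: 70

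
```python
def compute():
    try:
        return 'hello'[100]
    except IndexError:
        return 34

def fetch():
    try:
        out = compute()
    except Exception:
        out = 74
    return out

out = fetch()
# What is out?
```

Step-by-step execution trace:
1. `fetch()` calls `compute()`.
2. In compute: `'hello'[100]` raises IndexError; `except IndexError` catches it → returns 34.
3. In fetch: `out = compute()` → out = 34. No exception reaches fetch.
4. `except Exception` is skipped; fetch returns 34.
5. out = 34.
Result: 34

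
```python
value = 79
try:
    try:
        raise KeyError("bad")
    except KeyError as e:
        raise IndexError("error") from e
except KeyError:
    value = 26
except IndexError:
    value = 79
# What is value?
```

Step-by-step execution trace:
1. Inner try raises KeyError; inner `except KeyError as e` catches it.
2. `raise IndexError(...) from e` raises IndexError (KeyError is attached as __cause__, but only IndexError is active).
3. Outer `except KeyError` does not match IndexError; skipped.
4. Outer `except IndexError` matches → value = 79.
Result: 79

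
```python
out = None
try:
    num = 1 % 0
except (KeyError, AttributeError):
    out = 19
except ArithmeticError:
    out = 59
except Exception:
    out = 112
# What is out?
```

Step-by-step execution trace:
1. `num = 1 % 0` raises ZeroDivisionError.
2. `except (KeyError, AttributeError)` does not match ZeroDivisionError; skipped.
3. `except ArithmeticError` matches (ZeroDivisionError is a subclass of ArithmeticError) → out = 59.
4. `except Exception` is not reached.
Result: 59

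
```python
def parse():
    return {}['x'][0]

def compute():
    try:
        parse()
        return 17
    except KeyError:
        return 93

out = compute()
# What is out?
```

Step-by-step execution trace:
1. `compute()` calls `parse()`.
2. `parse()` evaluates `{}['x'][0]`, which raises KeyError; it propagates to the caller.
3. `return 17` is not reached.
4. `except KeyError` in compute matches → returns 93.
5. out = 93.
Result: 93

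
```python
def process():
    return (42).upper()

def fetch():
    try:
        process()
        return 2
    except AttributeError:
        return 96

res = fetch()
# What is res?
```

Step-by-step execution trace:
1. `fetch()` calls `process()`.
2. `process()` evaluates `(42).upper()`, which raises AttributeError; it propagates to the caller.
3. `return 2` is not reached.
4. `except AttributeError` in fetch matches → returns 96.
5. res = 96.
Result: 96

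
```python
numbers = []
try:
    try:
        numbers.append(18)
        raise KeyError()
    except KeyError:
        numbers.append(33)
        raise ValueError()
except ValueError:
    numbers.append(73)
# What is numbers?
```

Step-by-step execution trace:
1. Inner try: `numbers.append(18)` → numbers = [18].
2. `raise KeyError()` raises KeyError.
3. Inner `except KeyError` matches → `numbers.append(33)` → numbers = [18, 33].
4. `raise ValueError()` raises ValueError; propagates to outer try.
5. Outer `except ValueError` matches → `numbers.append(73)` → numbers = [18, 33, 73].
Result: [18, 33, 73]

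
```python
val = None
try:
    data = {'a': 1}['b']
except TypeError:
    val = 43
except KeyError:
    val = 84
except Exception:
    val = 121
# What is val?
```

Step-by-step execution trace:
1. `data = {'a': 1}['b']` raises KeyError.
2. `except TypeError` does not match KeyError; skipped.
3. `except KeyError` matches → val = 84.
4. Remaining except clauses are skipped.
Result: 84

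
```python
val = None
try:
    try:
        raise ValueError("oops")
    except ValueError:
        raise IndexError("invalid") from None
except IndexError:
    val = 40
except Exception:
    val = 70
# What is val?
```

Step-by-step execution trace:
1. Inner try raises ValueError; inner `except ValueError` catches it.
2. `raise IndexError(...) from None` raises IndexError (from None suppresses __context__, but the active exception is still IndexError).
3. Outer `except IndexError` matches → val = 40.
4. `except Exception` is not reached.
Result: 40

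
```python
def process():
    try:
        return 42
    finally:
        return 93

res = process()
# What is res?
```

Step-by-step execution trace:
1. `process()` enters try: `return 42` sets pending return value 42.
2. Before returning, `finally: return 93` runs and overrides the pending return.
3. process() returns 93 → res = 93.
Result: 93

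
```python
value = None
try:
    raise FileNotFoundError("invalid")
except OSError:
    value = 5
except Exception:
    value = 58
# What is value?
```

Step-by-step execution trace:
1. `raise FileNotFoundError(...)` raises FileNotFoundError.
2. `except OSError` matches (FileNotFoundError is a subclass of OSError) → value = 5.
3. `except Exception` is not reached.
Result: 5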